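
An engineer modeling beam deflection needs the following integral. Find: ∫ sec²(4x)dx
Since d/dx[tan(4x)] = 4sec²(4x), integral = tan(4x)/4+C

Answer: (1/4)tan(4x)+C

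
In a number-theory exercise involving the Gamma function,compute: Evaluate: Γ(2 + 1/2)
Γ(n+1/2) = (2n)!√π/(4^n·n!)
= 24√π/(16·2) = (3/4)·√π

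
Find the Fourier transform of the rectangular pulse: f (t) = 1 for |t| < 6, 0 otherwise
F(omega) = integral from -6 to 6 of e^(-j*omega*t) dt
= 2*sin(6*omega)/omega = 12*sinc(6*omega/pi)

Answer: 2*sin(6*omega)/omega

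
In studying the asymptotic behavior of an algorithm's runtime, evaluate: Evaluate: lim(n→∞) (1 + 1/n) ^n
This is the definition of e^1: lim(1 + 1/n)^n = e^1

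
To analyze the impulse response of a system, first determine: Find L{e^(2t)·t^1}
First shifting: L{e^(at)f(t)} = F(s-a)
L{t^1} = 1/s^2
Shift s → s-2: 1/(s-2)^2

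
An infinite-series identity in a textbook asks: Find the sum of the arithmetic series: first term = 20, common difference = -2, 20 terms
Last term: a_n = 20 + (20 - 1)·-2 = -18
Sum = n(a_1 + a_n)/2 = 20(20 + (-18))/2 = 20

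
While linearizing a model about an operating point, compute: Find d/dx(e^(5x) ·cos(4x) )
Product rule: (fg)' = f'g+fg'
f = e^(5x), f' = 5·e^(5x)
g = cos(4x), g' = -4·sin(4x)

Answer: 5·e^(5x)·cos(4x)-4·e^(5x)·sin(4x)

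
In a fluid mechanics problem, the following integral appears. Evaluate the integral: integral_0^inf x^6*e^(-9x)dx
This is a Gamma integral. Substitute u = 9x (du = 9 dx):
integral_0^inf x^6 * e^(-9x) dx = (1/9^7) integral_0^inf u^6 * e^(-u) du
= Gamma(7)/9^7 = 6!/9^7 = 720/4782969

Answer: 80/531441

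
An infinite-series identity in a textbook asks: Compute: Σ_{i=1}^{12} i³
Using formula: Σ i^3 = [n(n+1)/2]² = [12·13/2]² = 6084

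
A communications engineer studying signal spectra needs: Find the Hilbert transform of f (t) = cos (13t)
The Hilbert transform shifts each frequency component by -pi/2.
H{cos(wt)}=sin(wt)
With w=13: H{cos(13t)}=sin(13t)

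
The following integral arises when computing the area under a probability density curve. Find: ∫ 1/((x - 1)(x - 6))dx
Partial fractions: 1/((x-1)(x-6)) = A/(x-1)+B/(x-6)
A = -1/5, B = 1/5
∫ [-1/5· 1/(x-1)+1/5· 1/(x-6)] dx
= (1/5)[ln|x-6| - ln|x-1|]+C

Answer: (1/5)·ln|(x-6)/(x-1)|+C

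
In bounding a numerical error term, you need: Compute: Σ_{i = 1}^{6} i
Using formula: Σ i^1 = n(n + 1)/2 = 6·7/2 = 21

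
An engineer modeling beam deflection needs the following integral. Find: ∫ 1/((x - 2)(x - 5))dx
Partial fractions: 1/((x-2)(x-5)) = A/(x-2) + B/(x-5)
A = -1/3, B = 1/3
∫ [-1/3· 1/(x-2) + 1/3· 1/(x-5)] dx
= (1/3)[ln|x-5| - ln|x-2|] + C

Answer: (1/3)·ln|(x-5)/(x-2)| + C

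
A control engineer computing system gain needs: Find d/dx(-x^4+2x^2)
Power rule: d/dx(ax^n) = n·a·x^(n-1)
Term by term: -4·x^3+4·x

Answer: -4x^3+4x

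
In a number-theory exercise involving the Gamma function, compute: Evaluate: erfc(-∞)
erfc(x) = 1 - erf(x); erfc(-∞) = 1 - erf(-∞) = 1 - (-1) = 2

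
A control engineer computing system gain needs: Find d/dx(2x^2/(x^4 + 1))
Quotient rule: (f/g)' = (f'g - fg')/g²
f = 2x^2, f' = 4x
g = x^4+1, g' = 4x^3

Answer: (4x·(x^4+1)-8x^5)/(x^4+1)²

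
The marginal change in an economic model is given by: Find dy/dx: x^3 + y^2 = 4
Differentiate: 3x^2+2y·(dy/dx)=0
dy/dx=-3x^2/(2y)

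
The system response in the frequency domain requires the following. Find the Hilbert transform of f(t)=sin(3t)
The Hilbert transform shifts each frequency component by -pi/2.
H{sin(wt)}=-cos(wt)
With w=3: H{sin(3t)}=-cos(3t)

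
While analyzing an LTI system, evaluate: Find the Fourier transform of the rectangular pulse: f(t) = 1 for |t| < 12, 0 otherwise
F(omega) = integral from -12 to 12 of e^(-j*omega*t) dt
= 2*sin(12*omega)/omega = 24*sinc(12*omega/pi)

Answer: 2*sin(12*omega)/omega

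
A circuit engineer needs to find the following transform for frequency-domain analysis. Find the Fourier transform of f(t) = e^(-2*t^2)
The Fourier transform of a Gaussian e^(-a*t^2) is sqrt(pi/a)*e^(-omega^2/(4a)).
With a=2: F(omega)=sqrt(pi/2)*e^(-omega^2/8)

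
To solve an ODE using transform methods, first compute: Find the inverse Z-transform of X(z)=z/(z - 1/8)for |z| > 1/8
Standard pair: z/(z-a) <-> a^n*u[n] for causal signals
With a = 1/8: x[n] = (1/8)^n*u[n]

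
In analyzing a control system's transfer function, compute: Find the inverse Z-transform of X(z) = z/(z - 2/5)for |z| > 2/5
Standard pair: z/(z-a) <-> a^n * u[n] for causal signals
With a = 2/5: x[n] = (2/5)^n * u[n]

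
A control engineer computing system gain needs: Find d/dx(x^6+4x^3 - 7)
Power rule: d/dx(ax^n) = n·a·x^(n-1)
Term by term: 6·x^5+12·x^2

Answer: 6x^5+12x^2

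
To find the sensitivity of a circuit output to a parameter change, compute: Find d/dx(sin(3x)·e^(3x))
Product rule: (fg)' = f'g + fg'
f = sin(3x), f' = 3·cos(3x)
g = e^(3x), g' = 3·e^(3x)

Answer: 3·cos(3x)·e^(3x) + 3·sin(3x)·e^(3x)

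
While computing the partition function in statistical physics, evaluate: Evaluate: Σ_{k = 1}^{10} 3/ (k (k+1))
Partial fractions: 3/(k(k+1))=3/k - 3/(k+1)
Telescoping sum: 3(1-1/11)=3·10/11

Answer: 30/11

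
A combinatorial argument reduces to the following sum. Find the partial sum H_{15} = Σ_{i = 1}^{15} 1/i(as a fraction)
H_15=1+1/2+1/3+...+1/15
=1195757/360360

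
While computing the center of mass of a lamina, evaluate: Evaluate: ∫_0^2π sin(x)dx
Antiderivative: -cos(x)
Evaluate at bounds: [-cos(1·2π)/1] - [-cos(1·0)/1]
= (-(1) + (1))/1 = 0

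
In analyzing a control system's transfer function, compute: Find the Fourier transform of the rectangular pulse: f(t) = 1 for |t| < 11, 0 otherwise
F(omega) = integral from -11 to 11 of e^(-j*omega*t) dt
= 2*sin(11*omega)/omega = 22*sinc(11*omega/pi)

Answer: 2*sin(11*omega)/omega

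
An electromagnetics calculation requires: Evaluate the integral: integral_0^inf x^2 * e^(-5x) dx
This is a Gamma integral. Substitute u=5x (du=5 dx):
integral_0^inf x^2*e^(-5x) dx=(1/5^3) integral_0^inf u^2*e^(-u) du
=Gamma(3)/5^3=2!/5^3=2/125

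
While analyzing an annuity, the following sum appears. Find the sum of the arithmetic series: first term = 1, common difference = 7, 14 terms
Last term: a_n=1+(14-1)·7=92
Sum=n(a_1+a_n)/2=14(1+92)/2=651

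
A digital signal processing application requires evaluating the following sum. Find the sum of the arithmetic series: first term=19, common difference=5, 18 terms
Last term: a_n=19 + (18 - 1)·5=104
Sum=n(a_1 + a_n)/2=18(19 + 104)/2=1107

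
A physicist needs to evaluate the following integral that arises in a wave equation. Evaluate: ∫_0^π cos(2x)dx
Antiderivative: sin(2x)/2
Evaluate at bounds: [sin(2·π)/2] - [sin(2·0)/2]
= ((0) - (0))/2 = 0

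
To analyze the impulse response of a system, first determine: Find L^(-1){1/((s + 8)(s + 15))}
Partial fractions: 1/((s+8)(s+15)) = A/(s+8)+B/(s+15)
Cover-up: A = 1/(s+15)|_{s = -8} = 1/7; B = 1/(s+8)|_{s = -15} = -1/7
L^(-1) = (1/7)e^(-8t) - (1/7)e^(-15t)

Answer: (1/7)(e^(-8t) - e^(-15t))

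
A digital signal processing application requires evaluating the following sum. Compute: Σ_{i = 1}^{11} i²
Using formula: Σ i^2=n(n+1)(2n+1)/6=11·12·23/6=506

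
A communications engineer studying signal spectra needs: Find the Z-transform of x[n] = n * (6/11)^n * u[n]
Using the property Z{n * a^n * u[n]}=az/(z-a)^2
With a=6/11: X(z)=(6/11)z/(z - 6/11)^2, |z| > 6/11

Answer: (6/11)z/(z - 6/11)^2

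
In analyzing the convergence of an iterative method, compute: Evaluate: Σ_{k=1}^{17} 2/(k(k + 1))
Partial fractions: 2/(k(k + 1))=2/k - 2/(k + 1)
Telescoping sum: 2(1 - 1/18)=2·17/18

Answer: 17/9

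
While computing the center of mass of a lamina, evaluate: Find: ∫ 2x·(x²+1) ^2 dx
Let u=x² + 1, du=2x dx
∫ u^2 du=u^3/3 + C

Answer: (x² + 1)^3/3 + C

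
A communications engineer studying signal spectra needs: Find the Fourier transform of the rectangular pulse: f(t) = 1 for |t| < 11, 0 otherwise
F(omega)=integral from -11 to 11 of e^(-j*omega*t) dt
=2*sin(11*omega)/omega=22*sinc(11*omega/pi)

Answer: 2*sin(11*omega)/omega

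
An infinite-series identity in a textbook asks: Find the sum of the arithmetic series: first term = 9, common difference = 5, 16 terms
Last term: a_n = 9+(16-1)·5 = 84
Sum = n(a_1+a_n)/2 = 16(9+84)/2 = 744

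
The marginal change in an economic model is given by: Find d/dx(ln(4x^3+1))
Chain rule: d/dx[ln(u)]=u'/u where u=4x^3 + 1
u'=12x^2

Answer: (12x^2)/(4x^3 + 1)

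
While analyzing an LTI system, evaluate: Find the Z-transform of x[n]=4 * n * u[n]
Z{n*u[n]}=z/(z-1)^2
By linearity: Z{4*n*u[n]}=4z/(z-1)^2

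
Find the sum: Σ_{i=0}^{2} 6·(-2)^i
Geometric series: S=a(1 - r^n)/(1 - r)
a=6, r=-2, n=3
S=6(1+8)/3=18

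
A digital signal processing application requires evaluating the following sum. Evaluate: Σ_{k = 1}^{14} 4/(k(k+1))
Partial fractions: 4/(k(k+1)) = 4/k - 4/(k+1)
Telescoping sum: 4(1-1/15) = 4·14/15

Answer: 56/15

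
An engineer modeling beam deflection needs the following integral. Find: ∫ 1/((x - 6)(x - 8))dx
Partial fractions: 1/((x-6)(x-8))=A/(x-6)+B/(x-8)
A=-1/2, B=1/2
∫ [-1/2· 1/(x-6)+1/2· 1/(x-8)] dx
=(1/2)[ln|x-8| - ln|x-6|]+C

Answer: (1/2)·ln|(x-8)/(x-6)|+C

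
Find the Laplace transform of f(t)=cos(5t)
L{cos(wt)} = s/(s²+w²)
L{cos(5t)} = s/(s²+25)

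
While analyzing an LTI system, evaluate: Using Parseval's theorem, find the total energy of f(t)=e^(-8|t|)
Parseval's theorem: E = integral |f(t)|^2 dt = (1/2pi) integral |F(omega)|^2 domega
E = integral_{-inf}^{inf} e^(-16|t|) dt = 2 * integral_0^inf e^(-16t) dt = 2/(2 * 8) = 1/8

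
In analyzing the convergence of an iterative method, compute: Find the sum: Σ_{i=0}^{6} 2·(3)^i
Geometric series: S=a(1 - r^n)/(1 - r)
a=2, r=3, n=7
S=2(1-2187)/-2=2186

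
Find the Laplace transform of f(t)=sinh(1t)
L{sinh(at)}=a/(s²-a²)
L{sinh(1t)}=1/(s²-1)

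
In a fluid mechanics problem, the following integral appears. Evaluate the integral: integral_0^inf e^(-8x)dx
integral_0^inf e^(-8x) dx = [-1/8 * e^(-8x)]_0^inf
= 0 - (-1/8) = 1/8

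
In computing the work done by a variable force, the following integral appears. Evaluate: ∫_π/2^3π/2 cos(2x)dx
Antiderivative: sin(2x)/2
Evaluate at bounds: [sin(2·3π/2)/2] - [sin(2·π/2)/2]
=((0) - (0))/2=0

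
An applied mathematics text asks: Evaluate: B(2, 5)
B(x,y) = Γ(x)Γ(y)/Γ(x+y) = (x-1)!(y-1)!/(x+y-1)!
B(2,5) = 1!·4!/6! = 1/30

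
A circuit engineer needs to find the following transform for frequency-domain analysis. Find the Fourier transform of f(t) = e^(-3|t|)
Using the standard pair: F{e^(-a|t|)}=2a/(a^2+omega^2)
With a=3: F(omega)=6/(9+omega^2)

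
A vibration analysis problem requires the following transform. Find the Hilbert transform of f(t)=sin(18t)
The Hilbert transform shifts each frequency component by -pi/2.
H{sin(wt)} = -cos(wt)
With w = 18: H{sin(18t)} = -cos(18t)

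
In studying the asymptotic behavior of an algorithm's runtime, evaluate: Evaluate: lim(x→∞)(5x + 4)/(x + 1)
Divide numerator and denominator by x:
lim (5 + 4/x)/(1 + 1/x) = 5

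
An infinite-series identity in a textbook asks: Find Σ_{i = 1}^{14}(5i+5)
=5·Σ i+5·14=5·105+70=595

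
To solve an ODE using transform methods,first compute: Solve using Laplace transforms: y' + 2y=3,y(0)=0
Take L of both sides: sY(s)-0+2Y(s) = 3/s
Y(s)(s+2) = 3/s+0
Y(s) = 3/(s(s+2))+0/(s+2)
Partial fractions: 3/(s(s+2)) = (3/2)/s - (3/2)/(s+2)
So Y(s) = (3/2)/s - (3/2)/(s+2)
Inverse transform (L^(-1){1/s} = 1, L^(-1){1/(s+2)} = e^(-2t)):

Answer: y(t) = 3/2 - (3/2)·e^(-2t)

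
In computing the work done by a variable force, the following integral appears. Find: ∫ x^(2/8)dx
Power rule: ∫ x^(1/4) dx=x^(5/4)/(5/4) + C

Answer: (4/5)·x^(5/4) + C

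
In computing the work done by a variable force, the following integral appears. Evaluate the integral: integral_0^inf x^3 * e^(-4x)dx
This is a Gamma integral. Substitute u = 4x (du = 4 dx):
integral_0^inf x^3 * e^(-4x) dx = (1/4^4) integral_0^inf u^3 * e^(-u) du
= Gamma(4)/4^4 = 3!/4^4 = 6/256

Answer: 3/128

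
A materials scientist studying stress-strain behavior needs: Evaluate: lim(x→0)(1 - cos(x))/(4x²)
Using 1-cos(u) ≈ u²/2 for small u:
(1-cos(x)) ≈ (x)²/2 = 1x²/2
So limit = 1/(2·4) = 1/8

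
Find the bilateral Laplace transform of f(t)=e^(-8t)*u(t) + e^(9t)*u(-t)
For e^(-8t)*u(t): L = 1/(s + 8), Re(s) > -8
For e^(9t)*u(-t): L = -1/(s-9), Re(s) < 9
Combined: F(s) = 1/(s + 8) - 1/(s-9), -8 < Re(s) < 9

Answer: 1/(s + 8) - 1/(s-9), ROC: -8 < Re(s) < 9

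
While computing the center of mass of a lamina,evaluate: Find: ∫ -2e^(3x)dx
Since d/dx[e^(3x)] = 3e^(3x), we get -2/3 e^(3x) + C

Answer: (-2/3)e^(3x) + C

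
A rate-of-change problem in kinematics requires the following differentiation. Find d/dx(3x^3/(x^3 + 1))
Quotient rule: (f/g)' = (f'g - fg')/g²
f = 3x^3, f' = 9x^2
g = x^3+1, g' = 3x^2

Answer: (9x^2·(x^3+1)-9x^5)/(x^3+1)²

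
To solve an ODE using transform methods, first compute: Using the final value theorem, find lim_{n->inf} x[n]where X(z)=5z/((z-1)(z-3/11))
Final value theorem: lim x[n]=lim_{z->1} (z-1)*X(z)
(z-1)*X(z)=5z/(z-3/11)
As z->1: 5/(1-3/11)=5/(8/11)=55/8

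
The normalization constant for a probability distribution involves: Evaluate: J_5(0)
J_n(0)=0 for all n > 0 (Bessel function of first kind)
J_5(0)=0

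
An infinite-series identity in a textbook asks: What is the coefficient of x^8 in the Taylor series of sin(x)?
sin(x) has only odd powers. Coefficient of x^8=0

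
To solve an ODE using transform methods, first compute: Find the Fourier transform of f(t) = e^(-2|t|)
Using the standard pair: F{e^(-a|t|)}=2a/(a^2 + omega^2)
With a=2: F(omega)=4/(4 + omega^2)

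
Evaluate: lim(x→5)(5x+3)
Polynomial is continuous, so substitute x=5:
5·5 + 3=28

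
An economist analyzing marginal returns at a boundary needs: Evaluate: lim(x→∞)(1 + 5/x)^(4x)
Rewrite as [(1 + 5/x)^x]^4.
lim(1 + 5/x)^x=e^5, so limit=(e^5)^4=e^20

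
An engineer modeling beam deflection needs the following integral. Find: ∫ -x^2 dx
Using power rule: ∫ -x^2 dx=-1/3 x^3 + C=(-1/3)x^3 + C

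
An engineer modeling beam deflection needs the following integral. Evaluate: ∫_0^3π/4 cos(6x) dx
Antiderivative: sin(6x)/6
Evaluate at bounds: [sin(6·3π/4)/6] - [sin(6·0)/6]
=((1) - (0))/6=1/6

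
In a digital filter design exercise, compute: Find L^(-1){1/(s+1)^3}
L^(-1){1/(s-a)^n} = t^(n-1)·e^(at)/(n-1)!
Here a = -1, n = 3: t^2·e^(-t)/2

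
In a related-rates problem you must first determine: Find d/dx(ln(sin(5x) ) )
Chain rule: d/dx[ln(u)] = u'/u where u = sin(5x)
u' = 5cos(5x)

Answer: (5cos(5x))/(sin(5x))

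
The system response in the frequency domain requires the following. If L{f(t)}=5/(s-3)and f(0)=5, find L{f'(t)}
L{f'(t)} = s·F(s) - f(0) = 5s/(s-3) - 5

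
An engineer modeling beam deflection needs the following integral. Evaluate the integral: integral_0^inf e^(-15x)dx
integral_0^inf e^(-15x) dx=[-1/15 * e^(-15x)]_0^inf
=0 - (-1/15)=1/15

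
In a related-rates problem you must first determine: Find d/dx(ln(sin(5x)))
Chain rule: d/dx[ln(u)] = u'/u where u = sin(5x)
u' = 5cos(5x)

Answer: (5cos(5x))/(sin(5x))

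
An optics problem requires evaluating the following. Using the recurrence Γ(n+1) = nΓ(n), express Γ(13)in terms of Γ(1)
Γ(13)=12Γ(12)=12·11Γ(11)=...=12!·Γ(1)=479001600·Γ(1)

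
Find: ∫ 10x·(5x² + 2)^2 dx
Let u = 5x² + 2, du = 10x dx
∫ u^2 du = u^3/3 + C

Answer: (5x² + 2)^3/3 + C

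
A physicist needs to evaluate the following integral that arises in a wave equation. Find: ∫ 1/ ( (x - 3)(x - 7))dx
Partial fractions: 1/((x-3)(x-7)) = A/(x-3) + B/(x-7)
A = -1/4, B = 1/4
∫ [-1/4· 1/(x-3) + 1/4· 1/(x-7)] dx
= (1/4)[ln|x-7| - ln|x-3|] + C

Answer: (1/4)·ln|(x-7)/(x-3)| + C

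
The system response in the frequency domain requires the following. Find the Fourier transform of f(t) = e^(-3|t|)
Using the standard pair: F{e^(-a|t|)} = 2a/(a^2+omega^2)
With a = 3: F(omega) = 6/(9+omega^2)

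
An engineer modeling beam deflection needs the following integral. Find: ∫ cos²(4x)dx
Using identity cos²(u)=(1+cos(2u))/2:
∫ (1+cos(8x))/2 dx=x/2+sin(8x)/16+C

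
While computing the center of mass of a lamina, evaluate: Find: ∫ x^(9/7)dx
Power rule: ∫ x^(9/7) dx = x^(16/7)/(16/7) + C

Answer: (7/16)·x^(16/7) + C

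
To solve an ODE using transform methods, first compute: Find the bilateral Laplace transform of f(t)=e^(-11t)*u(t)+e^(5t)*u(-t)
For e^(-11t) * u(t): L=1/(s + 11), Re(s) > -11
For e^(5t) * u(-t): L=-1/(s-5), Re(s) < 5
Combined: F(s)=1/(s + 11) - 1/(s-5), -11 < Re(s) < 5

Answer: 1/(s + 11) - 1/(s-5), ROC: -11 < Re(s) < 5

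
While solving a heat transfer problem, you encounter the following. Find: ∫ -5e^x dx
Since d/dx[e^x]=+e^x, we get -5e^x+C

Answer: -5e^x+C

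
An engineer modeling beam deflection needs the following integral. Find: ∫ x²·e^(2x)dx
Integration by parts twice:
First: u = x², dv = e^(2x) dx => x²e^(2x)/2 - (2/2)∫ xe^(2x) dx
Second (∫ xe^(2x) dx): xe^(2x)/2 - e^(2x)/4
Combining: e^(2x)(x²/2 - 2x/4 + 2/8) + C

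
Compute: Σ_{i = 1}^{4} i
Using formula: Σ i^1 = n(n + 1)/2 = 4·5/2 = 10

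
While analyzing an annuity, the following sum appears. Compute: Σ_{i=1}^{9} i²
Using formula: Σ i^2 = n(n+1)(2n+1)/6 = 9·10·19/6 = 285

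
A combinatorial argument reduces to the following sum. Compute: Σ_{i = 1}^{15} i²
Using formula: Σ i^2 = n(n + 1)(2n + 1)/6 = 15·16·31/6 = 1240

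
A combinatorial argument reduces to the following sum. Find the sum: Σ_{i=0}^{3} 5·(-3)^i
Geometric series: S=a(1 - r^n)/(1 - r)
a=5, r=-3, n=4
S=5(1-81)/4=-100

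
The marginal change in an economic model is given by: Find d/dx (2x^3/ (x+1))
Quotient rule: (f/g)'=(f'g - fg')/g²
f=2x^3, f'=6x^2
g=x + 1, g'=1

Answer: (6x^2·(x + 1) - 2x^3)/(x + 1)²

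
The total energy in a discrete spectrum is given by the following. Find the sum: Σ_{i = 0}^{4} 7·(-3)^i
Geometric series: S = a(1 - r^n)/(1 - r)
a = 7, r = -3, n = 5
S = 7(1 + 243)/4 = 427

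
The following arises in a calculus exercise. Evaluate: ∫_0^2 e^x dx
Antiderivative: e^x
Evaluate: (e^2-1)

Answer: e^2-1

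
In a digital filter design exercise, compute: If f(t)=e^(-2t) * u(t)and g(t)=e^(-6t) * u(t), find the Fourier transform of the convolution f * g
By the convolution theorem: F{f * g}=F(omega) * G(omega)
F(omega)=1/(2+j * omega), G(omega)=1/(6+j * omega)
F{f * g}=1/((2+j * omega)(6+j * omega))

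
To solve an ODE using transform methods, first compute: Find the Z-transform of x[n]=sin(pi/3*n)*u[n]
Z{sin(w0*n)*u[n]}=z*sin(w0)/(z^2 - 2z*cos(w0) + 1)
With w0=pi/3: X(z)=z*sin(pi/3)/(z^2 - 2z*cos(pi/3) + 1)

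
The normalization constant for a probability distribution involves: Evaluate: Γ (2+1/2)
Γ(n+1/2) = (2n)!√π/(4^n·n!)
= 24√π/(16·2) = (3/4)·√π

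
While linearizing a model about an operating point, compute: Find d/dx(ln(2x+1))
Chain rule: d/dx[ln(u)] = u'/u where u = 2x + 1
u' = 2

Answer: (2)/(2x + 1)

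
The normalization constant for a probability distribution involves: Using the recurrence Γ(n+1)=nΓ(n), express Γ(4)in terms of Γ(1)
Γ(4)=3Γ(3)=3·2Γ(2)=...=3!·Γ(1)=6·Γ(1)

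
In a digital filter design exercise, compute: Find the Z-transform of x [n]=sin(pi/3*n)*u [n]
Z{sin(w0*n)*u[n]} = z*sin(w0)/(z^2-2z*cos(w0)+1)
With w0 = pi/3: X(z) = z*sin(pi/3)/(z^2-2z*cos(pi/3)+1)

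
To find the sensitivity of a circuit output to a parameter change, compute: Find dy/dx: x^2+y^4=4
Differentiate: 2x + 4y^3·(dy/dx)=0
dy/dx=-2x/(4y^3)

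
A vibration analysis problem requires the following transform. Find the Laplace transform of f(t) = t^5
L{t^n}=n!/s^(n+1)
L{t^5}=5!/s^6=120/s^6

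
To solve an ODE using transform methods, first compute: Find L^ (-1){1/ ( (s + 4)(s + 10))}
Partial fractions: 1/((s + 4)(s + 10)) = A/(s + 4) + B/(s + 10)
Cover-up: A = 1/(s + 10)|_{s = -4} = 1/6; B = 1/(s + 4)|_{s = -10} = -1/6
L^(-1) = (1/6)e^(-4t) - (1/6)e^(-10t)

Answer: (1/6)(e^(-4t) - e^(-10t))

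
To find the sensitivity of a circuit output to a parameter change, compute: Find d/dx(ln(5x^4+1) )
Chain rule: d/dx[ln(u)] = u'/u where u = 5x^4 + 1
u' = 20x^3

Answer: (20x^3)/(5x^4 + 1)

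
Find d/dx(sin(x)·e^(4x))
Product rule: (fg)' = f'g + fg'
f = sin(x), f' = cos(x)
g = e^(4x), g' = 4·e^(4x)

Answer: cos(x)·e^(4x) + 4·sin(x)·e^(4x)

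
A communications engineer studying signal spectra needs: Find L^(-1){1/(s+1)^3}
L^(-1){1/(s-a)^n}=t^(n-1)·e^(at)/(n-1)!
Here a=-1, n=3: t^2·e^(-t)/2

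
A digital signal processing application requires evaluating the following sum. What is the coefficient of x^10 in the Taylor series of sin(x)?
sin(x) has only odd powers. Coefficient of x^10=0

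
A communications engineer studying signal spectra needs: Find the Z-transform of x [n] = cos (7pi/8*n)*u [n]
Z{cos(w0*n)*u[n]} = z(z - cos(w0))/(z^2 - 2z*cos(w0) + 1)
With w0 = 7pi/8: X(z) = z(z - cos(7pi/8))/(z^2 - 2z*cos(7pi/8) + 1)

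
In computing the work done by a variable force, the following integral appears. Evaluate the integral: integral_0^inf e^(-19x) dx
integral_0^inf e^(-19x) dx = [-1/19*e^(-19x)]_0^inf
= 0 - (-1/19) = 1/19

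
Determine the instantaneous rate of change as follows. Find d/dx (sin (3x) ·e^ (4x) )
Product rule: (fg)' = f'g+fg'
f = sin(3x), f' = 3·cos(3x)
g = e^(4x), g' = 4·e^(4x)

Answer: 3·cos(3x)·e^(4x)+4·sin(3x)·e^(4x)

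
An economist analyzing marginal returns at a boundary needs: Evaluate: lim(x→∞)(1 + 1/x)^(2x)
Rewrite as [(1+1/x)^x]^2.
lim(1+1/x)^x=e^1, so limit=(e^1)^2=e^2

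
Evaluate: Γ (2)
Γ(n)=(n-1)! for positive integers
Γ(2)=1!=1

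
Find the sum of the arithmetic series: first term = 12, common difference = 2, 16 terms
Last term: a_n=12 + (16 - 1)·2=42
Sum=n(a_1 + a_n)/2=16(12 + 42)/2=432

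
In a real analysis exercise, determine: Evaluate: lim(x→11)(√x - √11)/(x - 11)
Multiply by conjugate (√x+√11)/(√x+√11):
=(x - 11)/((x - 11)(√x+√11))=1/(√x+√11)
As x → 11: 1/(2√11)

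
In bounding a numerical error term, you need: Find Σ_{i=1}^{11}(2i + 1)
=2·Σ i+1·11=2·66+11=143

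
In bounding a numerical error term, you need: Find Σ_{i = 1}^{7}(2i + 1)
=2·Σ i+1·7=2·28+7=63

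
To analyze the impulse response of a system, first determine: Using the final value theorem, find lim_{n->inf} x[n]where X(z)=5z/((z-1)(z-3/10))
Final value theorem: lim x[n] = lim_{z->1} (z-1)*X(z)
(z-1)*X(z) = 5z/(z-3/10)
As z->1: 5/(1-3/10) = 5/(7/10) = 50/7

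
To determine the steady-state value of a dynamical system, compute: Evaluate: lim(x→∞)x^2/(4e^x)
Apply L'Hôpital 2 times (∞/∞ each time):
Eventually get 2!/(4e^x) → 0

Answer: 0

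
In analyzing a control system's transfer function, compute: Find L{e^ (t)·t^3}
First shifting: L{e^(at)f(t)} = F(s-a)
L{t^3} = 6/s^4
Shift s → s-1: 6/(s-1)^4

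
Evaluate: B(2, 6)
B(x,y) = Γ(x)Γ(y)/Γ(x+y) = (x-1)!(y-1)!/(x+y-1)!
B(2,6) = 1!·5!/7! = 1/42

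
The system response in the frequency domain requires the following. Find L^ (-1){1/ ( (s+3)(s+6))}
Partial fractions: 1/((s + 3)(s + 6))=A/(s + 3) + B/(s + 6)
Cover-up: A=1/(s + 6)|_{s=-3}=1/3; B=1/(s + 3)|_{s=-6}=-1/3
L^(-1)=(1/3)e^(-3t) - (1/3)e^(-6t)

Answer: (1/3)(e^(-3t) - e^(-6t))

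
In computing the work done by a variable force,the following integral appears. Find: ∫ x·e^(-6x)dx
Integration by parts: u=x, dv=e^(-6x) dx
du=dx, v=e^(-6x)/(-6)
=x·e^(-6x)/(-6) - ∫ e^(-6x)/(-6) dx
=x·e^(-6x)/(-6) - e^(-6x)/36+C

Answer: e^(-6x)(x/(-6)-1/36)+C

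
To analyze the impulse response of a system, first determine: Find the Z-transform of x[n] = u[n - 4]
Using the time-shift property: Z{u[n-4]}=z^(-4) * z/(z-1)
=z^(-3)/(z-1)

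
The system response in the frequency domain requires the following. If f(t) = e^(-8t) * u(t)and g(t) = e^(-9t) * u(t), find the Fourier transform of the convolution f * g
By the convolution theorem: F{f*g}=F(omega)*G(omega)
F(omega)=1/(8 + j*omega), G(omega)=1/(9 + j*omega)
F{f*g}=1/((8 + j*omega)(9 + j*omega))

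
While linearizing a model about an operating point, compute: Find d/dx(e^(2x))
Chain rule: d/dx[e^u] = e^u · u' where u = 2x
u' = 2

Answer: 2·e^(2x)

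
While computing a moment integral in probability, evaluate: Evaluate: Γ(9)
Γ(n) = (n-1)! for positive integers
Γ(9) = 8! = 40320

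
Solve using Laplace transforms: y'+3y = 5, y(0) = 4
Take L of both sides: sY(s) - 4 + 3Y(s) = 5/s
Y(s)(s + 3) = 5/s + 4
Y(s) = 5/(s(s + 3)) + 4/(s + 3)
Partial fractions: 5/(s(s + 3)) = (5/3)/s - (5/3)/(s + 3)
So Y(s) = (5/3)/s + (7/3)/(s + 3)
Inverse transform (L^(-1){1/s} = 1, L^(-1){1/(s + 3)} = e^(-3t)):

Answer: y(t) = 5/3 + (7/3)·e^(-3t)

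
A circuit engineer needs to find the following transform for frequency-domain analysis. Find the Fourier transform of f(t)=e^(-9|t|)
Using the standard pair: F{e^(-a|t|)} = 2a/(a^2 + omega^2)
With a = 9: F(omega) = 18/(81 + omega^2)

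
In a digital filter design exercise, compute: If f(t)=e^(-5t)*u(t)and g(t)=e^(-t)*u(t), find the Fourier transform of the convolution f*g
By the convolution theorem: F{f*g}=F(omega)*G(omega)
F(omega)=1/(5+j*omega), G(omega)=1/(1+j*omega)
F{f*g}=1/((5+j*omega)(1+j*omega))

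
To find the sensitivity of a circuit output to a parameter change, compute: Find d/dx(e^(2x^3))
Chain rule: d/dx[e^u] = e^u · u' where u = 2x^3
u' = 6x^2

Answer: 6x^2·e^(2x^3)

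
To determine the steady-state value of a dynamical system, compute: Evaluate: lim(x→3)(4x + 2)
Polynomial is continuous, so substitute x = 3:
4·3+2 = 14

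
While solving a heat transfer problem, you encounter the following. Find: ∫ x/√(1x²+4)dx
Let u=x² + 4, du=2x dx
∫ (1/2)·u^(-1/2) du=√u + C

Answer: √(x² + 4) + C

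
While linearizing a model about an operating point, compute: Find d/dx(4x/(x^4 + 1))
Quotient rule: (f/g)' = (f'g - fg')/g²
f = 4x, f' = 4
g = x^4 + 1, g' = 4x^3

Answer: (4·(x^4 + 1) - 16x^4)/(x^4 + 1)²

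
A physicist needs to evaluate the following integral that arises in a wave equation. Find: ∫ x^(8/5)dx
Power rule: ∫ x^(8/5) dx=x^(13/5)/(13/5)+C

Answer: (5/13)·x^(13/5)+C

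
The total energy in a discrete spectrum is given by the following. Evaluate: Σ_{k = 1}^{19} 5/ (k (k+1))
Partial fractions: 5/(k(k+1)) = 5/k - 5/(k+1)
Telescoping sum: 5(1-1/20) = 5·19/20

Answer: 19/4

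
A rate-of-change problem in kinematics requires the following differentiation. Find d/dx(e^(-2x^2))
Chain rule: d/dx[e^u]=e^u · u' where u=-2x^2
u'=-4x

Answer: -4x·e^(-2x^2)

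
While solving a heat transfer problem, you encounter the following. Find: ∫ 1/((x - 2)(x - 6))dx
Partial fractions: 1/((x-2)(x-6)) = A/(x-2) + B/(x-6)
A = -1/4, B = 1/4
∫ [-1/4· 1/(x-2) + 1/4· 1/(x-6)] dx
= (1/4)[ln|x-6| - ln|x-2|] + C

Answer: (1/4)·ln|(x-6)/(x-2)| + C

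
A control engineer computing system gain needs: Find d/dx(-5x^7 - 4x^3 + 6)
Power rule: d/dx(ax^n) = n·a·x^(n-1)
Term by term: -35·x^6-12·x^2

Answer: -35x^6-12x^2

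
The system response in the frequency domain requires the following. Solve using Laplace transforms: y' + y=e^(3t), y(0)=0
Take L: sY - 0+Y = 1/(s-3)
Y(s+1) = 1/(s-3)+0
Y = 1/((s-3)(s+1))+0/(s+1)
Partial fractions: 1/((s-3)(s+1)) = (1/4)/(s-3) - (1/4)/(s+1)
So Y = (1/4)/(s-3) - (1/4)/(s+1)
Inverse Laplace transform (L^(-1){1/(s-3)} = e^(3t), L^(-1){1/(s+1)} = e^(-t)):

Answer: y(t) = (1/4)·e^(3t) - (1/4)·e^(-t)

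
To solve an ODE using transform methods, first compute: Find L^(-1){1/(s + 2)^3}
L^(-1){1/(s-a)^n} = t^(n-1)·e^(at)/(n-1)!
Here a = -2, n = 3: t^2·e^(-2t)/2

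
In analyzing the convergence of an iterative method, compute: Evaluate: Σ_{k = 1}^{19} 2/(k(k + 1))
Partial fractions: 2/(k(k + 1)) = 2/k - 2/(k + 1)
Telescoping sum: 2(1 - 1/20) = 2·19/20

Answer: 19/10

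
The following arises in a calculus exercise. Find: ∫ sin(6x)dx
Using substitution u = 6x: ∫ sin(u) du/6 = -cos(u)/6+C

Answer: (-1/6)cos(6x)+C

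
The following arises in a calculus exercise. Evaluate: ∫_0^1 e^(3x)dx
Antiderivative: (1/3)e^(3x)
Evaluate: (1/3)(e^3-1)

Answer: (e^3-1)/3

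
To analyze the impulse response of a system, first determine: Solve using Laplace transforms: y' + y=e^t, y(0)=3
Take L: sY - 3 + Y = 1/(s-1)
Y(s + 1) = 1/(s-1) + 3
Y = 1/((s-1)(s + 1)) + 3/(s + 1)
Partial fractions: 1/((s-1)(s + 1)) = (1/2)/(s-1) - (1/2)/(s + 1)
So Y = (1/2)/(s-1) + (5/2)/(s + 1)
Inverse Laplace transform (L^(-1){1/(s-1)} = e^t, L^(-1){1/(s + 1)} = e^(-t)):

Answer: y(t) = (1/2)·e^t + (5/2)·e^(-t)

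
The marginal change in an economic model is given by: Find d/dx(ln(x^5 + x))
Chain rule: d/dx[ln(u)]=u'/u where u=x^5+x
u'=5x^4+1

Answer: (5x^4+1)/(x^5+x)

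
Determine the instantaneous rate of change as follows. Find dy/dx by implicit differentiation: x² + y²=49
Differentiate both sides: 2x+2y·(dy/dx) = 0
Solve: dy/dx = -2x/(2y) = -x/y

Answer: dy/dx = -x/y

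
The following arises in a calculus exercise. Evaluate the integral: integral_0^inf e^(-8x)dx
integral_0^inf e^(-8x) dx = [-1/8*e^(-8x)]_0^inf
= 0 - (-1/8) = 1/8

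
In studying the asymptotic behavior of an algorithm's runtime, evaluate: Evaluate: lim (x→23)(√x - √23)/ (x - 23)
Multiply by conjugate (√x+√23)/(√x+√23):
= (x - 23)/((x - 23)(√x+√23)) = 1/(√x+√23)
As x → 23: 1/(2√23)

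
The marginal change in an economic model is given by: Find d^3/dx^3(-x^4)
Apply power rule 3 times:
d^1: -4x^3
d^2: -12x^2
d^3: -24x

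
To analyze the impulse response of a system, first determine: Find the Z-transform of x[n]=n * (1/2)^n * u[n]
Using the property Z{n*a^n*u[n]}=az/(z-a)^2
With a=1/2: X(z)=(1/2)z/(z - 1/2)^2, |z| > 1/2

Answer: (1/2)z/(z - 1/2)^2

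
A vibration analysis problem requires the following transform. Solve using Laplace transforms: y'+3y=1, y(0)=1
Take L of both sides: sY(s)-1+3Y(s) = 1/s
Y(s)(s+3) = 1/s+1
Y(s) = 1/(s(s+3))+1/(s+3)
Partial fractions: 1/(s(s+3)) = (1/3)/s - (1/3)/(s+3)
So Y(s) = (1/3)/s+(2/3)/(s+3)
Inverse transform (L^(-1){1/s} = 1, L^(-1){1/(s+3)} = e^(-3t)):

Answer: y(t) = 1/3+(2/3)·e^(-3t)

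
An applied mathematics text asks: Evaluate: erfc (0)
erfc(x) = 1 - erf(x); erfc(0) = 1 - erf(0) = 1 - 0 = 1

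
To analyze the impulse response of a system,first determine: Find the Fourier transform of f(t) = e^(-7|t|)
Using the standard pair: F{e^(-a|t|)}=2a/(a^2 + omega^2)
With a=7: F(omega)=14/(49 + omega^2)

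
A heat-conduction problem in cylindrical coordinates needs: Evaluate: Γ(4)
Γ(n)=(n-1)! for positive integers
Γ(4)=3!=6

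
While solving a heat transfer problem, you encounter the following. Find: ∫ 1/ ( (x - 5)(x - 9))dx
Partial fractions: 1/((x-5)(x-9)) = A/(x-5)+B/(x-9)
A = -1/4, B = 1/4
∫ [-1/4· 1/(x-5)+1/4· 1/(x-9)] dx
= (1/4)[ln|x-9| - ln|x-5|]+C

Answer: (1/4)·ln|(x-9)/(x-5)|+C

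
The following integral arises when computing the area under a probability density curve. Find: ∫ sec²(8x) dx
Since d/dx[tan(8x)]=8sec²(8x), integral=tan(8x)/8+C

Answer: (1/8)tan(8x)+C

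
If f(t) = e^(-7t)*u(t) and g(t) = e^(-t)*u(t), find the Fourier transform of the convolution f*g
By the convolution theorem: F{f*g}=F(omega)*G(omega)
F(omega)=1/(7+j*omega), G(omega)=1/(1+j*omega)
F{f*g}=1/((7+j*omega)(1+j*omega))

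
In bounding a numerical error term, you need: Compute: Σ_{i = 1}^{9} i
Using formula: Σ i^1=n(n + 1)/2=9·10/2=45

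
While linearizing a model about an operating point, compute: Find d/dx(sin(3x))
Chain rule: d/dx[sin(u)]=cos(u)·u' where u=3x
u'=3

Answer: 3·cos(3x)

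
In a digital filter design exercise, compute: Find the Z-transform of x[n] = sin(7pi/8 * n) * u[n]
Z{sin(w0 * n) * u[n]}=z * sin(w0)/(z^2 - 2z * cos(w0) + 1)
With w0=7pi/8: X(z)=z * sin(7pi/8)/(z^2 - 2z * cos(7pi/8) + 1)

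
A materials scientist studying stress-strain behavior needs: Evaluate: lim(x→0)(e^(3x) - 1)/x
L'Hôpital (0/0): lim 3e^(3x)/1 = 3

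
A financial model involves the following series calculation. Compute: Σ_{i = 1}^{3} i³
Using formula: Σ i^3 = [n(n + 1)/2]² = [3·4/2]² = 36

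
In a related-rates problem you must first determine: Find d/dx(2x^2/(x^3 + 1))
Quotient rule: (f/g)'=(f'g - fg')/g²
f=2x^2, f'=4x
g=x^3+1, g'=3x^2

Answer: (4x·(x^3+1)-6x^4)/(x^3+1)²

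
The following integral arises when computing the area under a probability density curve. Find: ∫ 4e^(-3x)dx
Since d/dx[e^(-3x)]=-3e^(-3x), we get -4/3 e^(-3x) + C

Answer: (-4/3)e^(-3x) + C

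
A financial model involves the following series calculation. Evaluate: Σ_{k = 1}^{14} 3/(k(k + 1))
Partial fractions: 3/(k(k + 1))=3/k - 3/(k + 1)
Telescoping sum: 3(1 - 1/15)=3·14/15

Answer: 14/5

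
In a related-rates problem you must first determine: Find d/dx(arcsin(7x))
d/dx[arcsin(u)] = u'/√(1-u²), u = 7x, u' = 7

Answer: 7/√(1-49x²)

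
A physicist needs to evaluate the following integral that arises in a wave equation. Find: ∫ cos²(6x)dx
Using identity cos²(u)=(1 + cos(2u))/2:
∫ (1 + cos(12x))/2 dx=x/2 + sin(12x)/24 + C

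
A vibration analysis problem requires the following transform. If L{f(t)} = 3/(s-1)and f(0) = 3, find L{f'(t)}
L{f'(t)} = s·F(s) - f(0) = 3s/(s-1)-3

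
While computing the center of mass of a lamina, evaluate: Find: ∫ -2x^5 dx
Using power rule: ∫ -2x^5 dx=-2/6 x^6+C=(-1/3)x^6+C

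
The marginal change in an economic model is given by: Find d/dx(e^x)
Chain rule: d/dx[e^u] = e^u · u' where u = x
u' = 1

Answer: 1·e^x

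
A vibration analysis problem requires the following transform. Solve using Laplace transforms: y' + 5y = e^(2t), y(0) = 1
Take L: sY - 1 + 5Y=1/(s-2)
Y(s + 5)=1/(s-2) + 1
Y=1/((s-2)(s + 5)) + 1/(s + 5)
Partial fractions: 1/((s-2)(s + 5))=(1/7)/(s-2) - (1/7)/(s + 5)
So Y=(1/7)/(s-2) + (6/7)/(s + 5)
Inverse Laplace transform (L^(-1){1/(s-2)}=e^(2t), L^(-1){1/(s + 5)}=e^(-5t)):

Answer: y(t)=(1/7)·e^(2t) + (6/7)·e^(-5t)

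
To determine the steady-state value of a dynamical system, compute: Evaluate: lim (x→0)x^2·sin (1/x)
Squeeze theorem: -|x^2| ≤ x^2·sin(1/x) ≤ |x^2|
Since x^2 → 0 as x → 0, by squeeze theorem the limit is 0

Answer: 0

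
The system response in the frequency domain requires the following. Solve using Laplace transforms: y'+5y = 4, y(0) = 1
Take L of both sides: sY(s)-1+5Y(s)=4/s
Y(s)(s+5)=4/s+1
Y(s)=4/(s(s+5))+1/(s+5)
Partial fractions: 4/(s(s+5))=(4/5)/s - (4/5)/(s+5)
So Y(s)=(4/5)/s+(1/5)/(s+5)
Inverse transform (L^(-1){1/s}=1, L^(-1){1/(s+5)}=e^(-5t)):

Answer: y(t)=4/5+(1/5)·e^(-5t)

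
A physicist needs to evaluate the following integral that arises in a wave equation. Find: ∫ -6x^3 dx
Using power rule: ∫ -6x^3 dx = -6/4 x^4 + C = (-3/2)x^4 + C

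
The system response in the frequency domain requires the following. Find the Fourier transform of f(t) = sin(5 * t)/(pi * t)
sin(W*t)/(pi*t)=(W/pi)*sinc(W*t/pi) is the impulse response of the ideal low-pass filter with cutoff W (here W=5).
Its Fourier transform is a rectangular function:
F(omega)=1 for |omega| < 5, 0 otherwise

Answer: rect(omega/10) [i.e., 1 for |omega| < 5, 0 otherwise]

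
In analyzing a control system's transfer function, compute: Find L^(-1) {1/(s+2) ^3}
L^(-1){1/(s-a)^n} = t^(n-1)·e^(at)/(n-1)!
Here a = -2, n = 3: t^2·e^(-2t)/2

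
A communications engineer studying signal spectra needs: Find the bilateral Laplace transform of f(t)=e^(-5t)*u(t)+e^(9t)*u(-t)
For e^(-5t)*u(t): L=1/(s+5), Re(s) > -5
For e^(9t)*u(-t): L=-1/(s-9), Re(s) < 9
Combined: F(s)=1/(s+5)-1/(s-9), -5 < Re(s) < 9

Answer: 1/(s+5)-1/(s-9), ROC: -5 < Re(s) < 9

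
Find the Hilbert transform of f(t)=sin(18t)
The Hilbert transform shifts each frequency component by -pi/2.
H{sin(wt)} = -cos(wt)
With w = 18: H{sin(18t)} = -cos(18t)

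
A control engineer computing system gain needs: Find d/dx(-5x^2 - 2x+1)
Power rule: d/dx(ax^n)=n·a·x^(n-1)
Term by term: -10·x - 2

Answer: -10x - 2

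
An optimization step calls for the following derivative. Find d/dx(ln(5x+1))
Chain rule: d/dx[ln(u)]=u'/u where u=5x+1
u'=5

Answer: (5)/(5x+1)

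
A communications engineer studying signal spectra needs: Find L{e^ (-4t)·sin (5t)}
First shifting: L{e^(at)f(t)} = F(s-a)
L{sin(5t)} = 5/(s² + 25)
Shift: 5/((s + 4)² + 25)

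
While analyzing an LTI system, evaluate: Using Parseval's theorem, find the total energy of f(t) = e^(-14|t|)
Parseval's theorem: E = integral |f(t)|^2 dt = (1/2pi) integral |F(omega)|^2 domega
E = integral_{-inf}^{inf} e^(-28|t|) dt = 2*integral_0^inf e^(-28t) dt = 2/(2*14) = 1/14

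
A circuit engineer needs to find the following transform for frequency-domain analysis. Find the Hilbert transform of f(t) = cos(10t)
The Hilbert transform shifts each frequency component by -pi/2.
H{cos(wt)}=sin(wt)
With w=10: H{cos(10t)}=sin(10t)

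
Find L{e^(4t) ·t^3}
First shifting: L{e^(at)f(t)} = F(s-a)
L{t^3} = 6/s^4
Shift s → s-4: 6/(s-4)^4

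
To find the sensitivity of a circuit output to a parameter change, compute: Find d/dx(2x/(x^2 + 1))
Quotient rule: (f/g)' = (f'g - fg')/g²
f = 2x, f' = 2
g = x^2+1, g' = 2x

Answer: (2·(x^2+1)-4x^2)/(x^2+1)²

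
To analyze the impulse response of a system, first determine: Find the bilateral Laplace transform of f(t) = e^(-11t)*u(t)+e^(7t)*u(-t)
For e^(-11t)*u(t): L=1/(s+11), Re(s) > -11
For e^(7t)*u(-t): L=-1/(s-7), Re(s) < 7
Combined: F(s)=1/(s+11)-1/(s-7), -11 < Re(s) < 7

Answer: 1/(s+11)-1/(s-7), ROC: -11 < Re(s) < 7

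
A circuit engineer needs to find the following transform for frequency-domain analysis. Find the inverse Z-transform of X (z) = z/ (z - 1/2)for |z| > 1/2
Standard pair: z/(z-a) <-> a^n*u[n] for causal signals
With a=1/2: x[n]=(1/2)^n*u[n]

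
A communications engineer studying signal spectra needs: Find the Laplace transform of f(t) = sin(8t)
L{sin(wt)} = w/(s²+w²)
L{sin(8t)} = 8/(s²+64)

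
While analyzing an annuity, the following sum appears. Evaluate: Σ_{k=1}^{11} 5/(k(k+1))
Partial fractions: 5/(k(k+1)) = 5/k - 5/(k+1)
Telescoping sum: 5(1-1/12) = 5·11/12

Answer: 55/12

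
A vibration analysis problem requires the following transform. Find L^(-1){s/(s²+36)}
L^(-1){s/(s²+w²)}=cos(wt)
Here w=6

Answer: cos(6t)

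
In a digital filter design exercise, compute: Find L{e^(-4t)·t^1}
First shifting: L{e^(at)f(t)} = F(s-a)
L{t^1} = 1/s^2
Shift s → s + 4: 1/(s + 4)^2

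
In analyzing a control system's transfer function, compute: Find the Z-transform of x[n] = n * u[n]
Standard pair: Z{n * u[n]}=z/(z-1)^2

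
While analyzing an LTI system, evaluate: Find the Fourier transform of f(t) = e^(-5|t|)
Using the standard pair: F{e^(-a|t|)}=2a/(a^2+omega^2)
With a=5: F(omega)=10/(25+omega^2)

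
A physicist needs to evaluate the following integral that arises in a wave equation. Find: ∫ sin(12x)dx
Using substitution u=12x: ∫ sin(u) du/12=-cos(u)/12+C

Answer: (-1/12)cos(12x)+C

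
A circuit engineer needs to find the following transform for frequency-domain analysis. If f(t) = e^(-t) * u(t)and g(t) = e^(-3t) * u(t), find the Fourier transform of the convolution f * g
By the convolution theorem: F{f * g} = F(omega) * G(omega)
F(omega) = 1/(1+j * omega), G(omega) = 1/(3+j * omega)
F{f * g} = 1/((1+j * omega)(3+j * omega))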